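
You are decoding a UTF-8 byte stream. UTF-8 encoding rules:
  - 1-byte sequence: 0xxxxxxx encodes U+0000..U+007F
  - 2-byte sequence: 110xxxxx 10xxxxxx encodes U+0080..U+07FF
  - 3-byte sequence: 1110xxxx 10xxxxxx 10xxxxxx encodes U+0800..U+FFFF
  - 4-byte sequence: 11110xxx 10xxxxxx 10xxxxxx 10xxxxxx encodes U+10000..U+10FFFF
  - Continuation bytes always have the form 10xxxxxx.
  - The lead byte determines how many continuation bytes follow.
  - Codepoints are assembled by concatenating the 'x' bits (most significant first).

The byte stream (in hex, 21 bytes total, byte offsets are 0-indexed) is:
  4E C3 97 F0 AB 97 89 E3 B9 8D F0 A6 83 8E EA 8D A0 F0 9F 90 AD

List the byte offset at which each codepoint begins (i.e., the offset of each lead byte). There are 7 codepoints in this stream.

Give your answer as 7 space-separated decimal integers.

Answer: 0 1 3 7 10 14 17

Derivation:
Byte[0]=4E: 1-byte ASCII. cp=U+004E
Byte[1]=C3: 2-byte lead, need 1 cont bytes. acc=0x3
Byte[2]=97: continuation. acc=(acc<<6)|0x17=0xD7
Completed: cp=U+00D7 (starts at byte 1)
Byte[3]=F0: 4-byte lead, need 3 cont bytes. acc=0x0
Byte[4]=AB: continuation. acc=(acc<<6)|0x2B=0x2B
Byte[5]=97: continuation. acc=(acc<<6)|0x17=0xAD7
Byte[6]=89: continuation. acc=(acc<<6)|0x09=0x2B5C9
Completed: cp=U+2B5C9 (starts at byte 3)
Byte[7]=E3: 3-byte lead, need 2 cont bytes. acc=0x3
Byte[8]=B9: continuation. acc=(acc<<6)|0x39=0xF9
Byte[9]=8D: continuation. acc=(acc<<6)|0x0D=0x3E4D
Completed: cp=U+3E4D (starts at byte 7)
Byte[10]=F0: 4-byte lead, need 3 cont bytes. acc=0x0
Byte[11]=A6: continuation. acc=(acc<<6)|0x26=0x26
Byte[12]=83: continuation. acc=(acc<<6)|0x03=0x983
Byte[13]=8E: continuation. acc=(acc<<6)|0x0E=0x260CE
Completed: cp=U+260CE (starts at byte 10)
Byte[14]=EA: 3-byte lead, need 2 cont bytes. acc=0xA
Byte[15]=8D: continuation. acc=(acc<<6)|0x0D=0x28D
Byte[16]=A0: continuation. acc=(acc<<6)|0x20=0xA360
Completed: cp=U+A360 (starts at byte 14)
Byte[17]=F0: 4-byte lead, need 3 cont bytes. acc=0x0
Byte[18]=9F: continuation. acc=(acc<<6)|0x1F=0x1F
Byte[19]=90: continuation. acc=(acc<<6)|0x10=0x7D0
Byte[20]=AD: continuation. acc=(acc<<6)|0x2D=0x1F42D
Completed: cp=U+1F42D (starts at byte 17)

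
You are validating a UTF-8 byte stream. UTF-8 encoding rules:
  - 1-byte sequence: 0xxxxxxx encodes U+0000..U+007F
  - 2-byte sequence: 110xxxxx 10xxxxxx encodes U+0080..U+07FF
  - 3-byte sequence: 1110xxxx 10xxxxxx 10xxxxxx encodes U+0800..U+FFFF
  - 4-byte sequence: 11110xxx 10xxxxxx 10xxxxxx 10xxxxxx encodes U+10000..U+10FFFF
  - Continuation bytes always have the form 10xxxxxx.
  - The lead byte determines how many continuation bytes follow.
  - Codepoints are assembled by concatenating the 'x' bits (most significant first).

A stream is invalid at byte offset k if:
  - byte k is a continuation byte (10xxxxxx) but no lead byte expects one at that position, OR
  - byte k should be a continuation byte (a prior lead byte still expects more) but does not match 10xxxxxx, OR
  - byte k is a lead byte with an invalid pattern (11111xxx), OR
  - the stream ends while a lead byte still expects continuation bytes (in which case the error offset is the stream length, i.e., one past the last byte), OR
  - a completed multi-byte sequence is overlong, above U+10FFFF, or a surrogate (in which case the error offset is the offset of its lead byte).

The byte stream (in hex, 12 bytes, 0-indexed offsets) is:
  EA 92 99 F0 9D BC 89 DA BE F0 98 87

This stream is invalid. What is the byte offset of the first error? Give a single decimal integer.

Answer: 12

Derivation:
Byte[0]=EA: 3-byte lead, need 2 cont bytes. acc=0xA
Byte[1]=92: continuation. acc=(acc<<6)|0x12=0x292
Byte[2]=99: continuation. acc=(acc<<6)|0x19=0xA499
Completed: cp=U+A499 (starts at byte 0)
Byte[3]=F0: 4-byte lead, need 3 cont bytes. acc=0x0
Byte[4]=9D: continuation. acc=(acc<<6)|0x1D=0x1D
Byte[5]=BC: continuation. acc=(acc<<6)|0x3C=0x77C
Byte[6]=89: continuation. acc=(acc<<6)|0x09=0x1DF09
Completed: cp=U+1DF09 (starts at byte 3)
Byte[7]=DA: 2-byte lead, need 1 cont bytes. acc=0x1A
Byte[8]=BE: continuation. acc=(acc<<6)|0x3E=0x6BE
Completed: cp=U+06BE (starts at byte 7)
Byte[9]=F0: 4-byte lead, need 3 cont bytes. acc=0x0
Byte[10]=98: continuation. acc=(acc<<6)|0x18=0x18
Byte[11]=87: continuation. acc=(acc<<6)|0x07=0x607
Byte[12]: stream ended, expected continuation. INVALID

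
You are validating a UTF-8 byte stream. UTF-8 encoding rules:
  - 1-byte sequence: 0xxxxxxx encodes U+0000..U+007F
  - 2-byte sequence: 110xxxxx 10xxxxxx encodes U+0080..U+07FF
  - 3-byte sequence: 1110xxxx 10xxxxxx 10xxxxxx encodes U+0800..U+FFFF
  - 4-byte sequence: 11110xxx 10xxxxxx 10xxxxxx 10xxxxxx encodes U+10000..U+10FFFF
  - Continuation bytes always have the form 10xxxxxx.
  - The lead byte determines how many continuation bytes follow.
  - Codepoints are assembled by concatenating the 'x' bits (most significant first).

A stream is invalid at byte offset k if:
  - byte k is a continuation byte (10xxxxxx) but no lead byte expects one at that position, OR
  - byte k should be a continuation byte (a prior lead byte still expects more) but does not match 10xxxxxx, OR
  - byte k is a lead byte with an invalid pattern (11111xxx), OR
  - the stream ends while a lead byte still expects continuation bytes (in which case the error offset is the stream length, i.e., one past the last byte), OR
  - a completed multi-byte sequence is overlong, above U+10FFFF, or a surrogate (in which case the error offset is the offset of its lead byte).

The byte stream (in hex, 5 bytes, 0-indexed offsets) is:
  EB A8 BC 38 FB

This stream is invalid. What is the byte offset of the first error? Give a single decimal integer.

Answer: 4

Derivation:
Byte[0]=EB: 3-byte lead, need 2 cont bytes. acc=0xB
Byte[1]=A8: continuation. acc=(acc<<6)|0x28=0x2E8
Byte[2]=BC: continuation. acc=(acc<<6)|0x3C=0xBA3C
Completed: cp=U+BA3C (starts at byte 0)
Byte[3]=38: 1-byte ASCII. cp=U+0038
Byte[4]=FB: INVALID lead byte (not 0xxx/110x/1110/11110)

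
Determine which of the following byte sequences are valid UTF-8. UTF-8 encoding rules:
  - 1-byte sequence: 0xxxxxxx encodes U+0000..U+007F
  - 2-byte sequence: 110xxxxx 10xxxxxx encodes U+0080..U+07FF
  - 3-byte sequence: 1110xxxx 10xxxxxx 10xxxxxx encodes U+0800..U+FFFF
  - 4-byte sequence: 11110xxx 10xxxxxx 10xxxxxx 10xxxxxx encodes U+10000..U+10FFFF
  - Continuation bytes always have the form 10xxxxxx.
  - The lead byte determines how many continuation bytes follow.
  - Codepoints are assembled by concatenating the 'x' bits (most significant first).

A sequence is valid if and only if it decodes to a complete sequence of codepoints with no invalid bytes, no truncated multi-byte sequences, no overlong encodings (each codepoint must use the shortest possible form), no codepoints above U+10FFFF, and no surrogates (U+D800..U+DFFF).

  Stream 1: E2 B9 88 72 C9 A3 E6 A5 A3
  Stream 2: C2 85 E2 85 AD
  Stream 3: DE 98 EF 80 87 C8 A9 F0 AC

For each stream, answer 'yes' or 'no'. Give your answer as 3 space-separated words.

Answer: yes yes no

Derivation:
Stream 1: decodes cleanly. VALID
Stream 2: decodes cleanly. VALID
Stream 3: error at byte offset 9. INVALID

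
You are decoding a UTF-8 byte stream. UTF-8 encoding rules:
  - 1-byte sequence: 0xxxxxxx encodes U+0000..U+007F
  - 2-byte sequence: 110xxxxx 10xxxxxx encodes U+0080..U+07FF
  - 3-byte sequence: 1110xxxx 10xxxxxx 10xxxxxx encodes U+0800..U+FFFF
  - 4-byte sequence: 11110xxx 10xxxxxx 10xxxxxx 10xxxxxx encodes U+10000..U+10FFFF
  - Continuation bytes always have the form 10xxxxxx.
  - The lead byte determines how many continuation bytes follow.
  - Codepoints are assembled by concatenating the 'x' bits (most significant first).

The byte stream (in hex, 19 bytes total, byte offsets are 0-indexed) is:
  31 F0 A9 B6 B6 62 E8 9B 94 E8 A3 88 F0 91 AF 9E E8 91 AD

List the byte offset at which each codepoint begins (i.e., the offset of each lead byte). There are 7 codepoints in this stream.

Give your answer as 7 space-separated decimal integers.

Byte[0]=31: 1-byte ASCII. cp=U+0031
Byte[1]=F0: 4-byte lead, need 3 cont bytes. acc=0x0
Byte[2]=A9: continuation. acc=(acc<<6)|0x29=0x29
Byte[3]=B6: continuation. acc=(acc<<6)|0x36=0xA76
Byte[4]=B6: continuation. acc=(acc<<6)|0x36=0x29DB6
Completed: cp=U+29DB6 (starts at byte 1)
Byte[5]=62: 1-byte ASCII. cp=U+0062
Byte[6]=E8: 3-byte lead, need 2 cont bytes. acc=0x8
Byte[7]=9B: continuation. acc=(acc<<6)|0x1B=0x21B
Byte[8]=94: continuation. acc=(acc<<6)|0x14=0x86D4
Completed: cp=U+86D4 (starts at byte 6)
Byte[9]=E8: 3-byte lead, need 2 cont bytes. acc=0x8
Byte[10]=A3: continuation. acc=(acc<<6)|0x23=0x223
Byte[11]=88: continuation. acc=(acc<<6)|0x08=0x88C8
Completed: cp=U+88C8 (starts at byte 9)
Byte[12]=F0: 4-byte lead, need 3 cont bytes. acc=0x0
Byte[13]=91: continuation. acc=(acc<<6)|0x11=0x11
Byte[14]=AF: continuation. acc=(acc<<6)|0x2F=0x46F
Byte[15]=9E: continuation. acc=(acc<<6)|0x1E=0x11BDE
Completed: cp=U+11BDE (starts at byte 12)
Byte[16]=E8: 3-byte lead, need 2 cont bytes. acc=0x8
Byte[17]=91: continuation. acc=(acc<<6)|0x11=0x211
Byte[18]=AD: continuation. acc=(acc<<6)|0x2D=0x846D
Completed: cp=U+846D (starts at byte 16)

Answer: 0 1 5 6 9 12 16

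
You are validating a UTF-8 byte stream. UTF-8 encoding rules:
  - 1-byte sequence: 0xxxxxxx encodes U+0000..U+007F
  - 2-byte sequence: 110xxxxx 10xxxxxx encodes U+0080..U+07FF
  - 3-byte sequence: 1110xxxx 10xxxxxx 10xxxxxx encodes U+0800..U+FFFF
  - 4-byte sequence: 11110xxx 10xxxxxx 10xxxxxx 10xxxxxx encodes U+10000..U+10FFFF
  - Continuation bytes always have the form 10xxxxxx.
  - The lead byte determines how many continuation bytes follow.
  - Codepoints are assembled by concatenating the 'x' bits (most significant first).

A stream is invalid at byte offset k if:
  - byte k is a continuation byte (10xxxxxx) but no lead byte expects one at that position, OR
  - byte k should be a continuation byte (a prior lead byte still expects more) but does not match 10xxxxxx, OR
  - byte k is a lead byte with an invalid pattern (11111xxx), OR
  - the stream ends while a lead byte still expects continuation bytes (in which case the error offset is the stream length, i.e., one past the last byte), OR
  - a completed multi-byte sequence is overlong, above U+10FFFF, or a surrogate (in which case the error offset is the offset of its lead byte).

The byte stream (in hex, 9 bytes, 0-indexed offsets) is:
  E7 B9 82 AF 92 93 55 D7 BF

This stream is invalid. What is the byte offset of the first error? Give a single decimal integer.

Answer: 3

Derivation:
Byte[0]=E7: 3-byte lead, need 2 cont bytes. acc=0x7
Byte[1]=B9: continuation. acc=(acc<<6)|0x39=0x1F9
Byte[2]=82: continuation. acc=(acc<<6)|0x02=0x7E42
Completed: cp=U+7E42 (starts at byte 0)
Byte[3]=AF: INVALID lead byte (not 0xxx/110x/1110/11110)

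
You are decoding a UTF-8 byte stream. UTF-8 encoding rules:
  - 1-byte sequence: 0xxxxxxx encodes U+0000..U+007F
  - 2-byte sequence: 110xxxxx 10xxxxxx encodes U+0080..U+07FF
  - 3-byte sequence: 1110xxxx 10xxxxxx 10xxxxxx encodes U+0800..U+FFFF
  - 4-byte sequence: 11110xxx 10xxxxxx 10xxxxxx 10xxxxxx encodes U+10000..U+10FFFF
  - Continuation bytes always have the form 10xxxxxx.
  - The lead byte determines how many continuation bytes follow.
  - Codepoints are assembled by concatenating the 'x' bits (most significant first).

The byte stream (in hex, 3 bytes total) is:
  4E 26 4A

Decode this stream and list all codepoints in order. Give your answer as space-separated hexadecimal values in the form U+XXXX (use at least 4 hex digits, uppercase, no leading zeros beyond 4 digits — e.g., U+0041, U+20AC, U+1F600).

Answer: U+004E U+0026 U+004A

Derivation:
Byte[0]=4E: 1-byte ASCII. cp=U+004E
Byte[1]=26: 1-byte ASCII. cp=U+0026
Byte[2]=4A: 1-byte ASCII. cp=U+004A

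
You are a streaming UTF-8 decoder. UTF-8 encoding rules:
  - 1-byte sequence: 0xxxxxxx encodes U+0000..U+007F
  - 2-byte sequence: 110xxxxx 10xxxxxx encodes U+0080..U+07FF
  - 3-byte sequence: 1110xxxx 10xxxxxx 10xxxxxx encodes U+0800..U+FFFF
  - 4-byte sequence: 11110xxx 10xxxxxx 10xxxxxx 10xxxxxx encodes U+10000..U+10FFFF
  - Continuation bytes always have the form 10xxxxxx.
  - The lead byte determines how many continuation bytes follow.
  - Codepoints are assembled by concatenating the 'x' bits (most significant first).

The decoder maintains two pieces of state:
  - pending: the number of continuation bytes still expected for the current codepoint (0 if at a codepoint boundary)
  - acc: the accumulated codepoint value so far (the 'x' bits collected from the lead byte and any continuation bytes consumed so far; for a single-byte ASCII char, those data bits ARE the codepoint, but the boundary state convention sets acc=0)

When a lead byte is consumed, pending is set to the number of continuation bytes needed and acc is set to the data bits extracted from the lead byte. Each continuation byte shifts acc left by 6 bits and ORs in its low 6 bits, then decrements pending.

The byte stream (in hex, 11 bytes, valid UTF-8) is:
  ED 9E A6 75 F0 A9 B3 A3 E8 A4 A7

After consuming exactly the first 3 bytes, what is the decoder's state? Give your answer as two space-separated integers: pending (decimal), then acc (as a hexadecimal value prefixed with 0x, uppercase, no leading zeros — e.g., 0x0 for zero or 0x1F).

Answer: 0 0xD7A6

Derivation:
Byte[0]=ED: 3-byte lead. pending=2, acc=0xD
Byte[1]=9E: continuation. acc=(acc<<6)|0x1E=0x35E, pending=1
Byte[2]=A6: continuation. acc=(acc<<6)|0x26=0xD7A6, pending=0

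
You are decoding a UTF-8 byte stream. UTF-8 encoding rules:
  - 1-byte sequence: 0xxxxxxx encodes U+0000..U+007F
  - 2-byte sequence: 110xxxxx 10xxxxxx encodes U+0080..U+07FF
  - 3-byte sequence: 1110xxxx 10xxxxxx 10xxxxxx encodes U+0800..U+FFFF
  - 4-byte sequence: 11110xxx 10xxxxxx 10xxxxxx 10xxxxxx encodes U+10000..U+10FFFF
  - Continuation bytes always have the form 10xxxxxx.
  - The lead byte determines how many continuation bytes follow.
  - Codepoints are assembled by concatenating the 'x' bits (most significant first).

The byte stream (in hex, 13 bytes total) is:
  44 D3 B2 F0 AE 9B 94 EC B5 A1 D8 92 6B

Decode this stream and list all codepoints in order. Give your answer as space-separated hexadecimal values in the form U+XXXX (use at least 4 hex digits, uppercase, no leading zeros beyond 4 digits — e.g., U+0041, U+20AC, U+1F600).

Byte[0]=44: 1-byte ASCII. cp=U+0044
Byte[1]=D3: 2-byte lead, need 1 cont bytes. acc=0x13
Byte[2]=B2: continuation. acc=(acc<<6)|0x32=0x4F2
Completed: cp=U+04F2 (starts at byte 1)
Byte[3]=F0: 4-byte lead, need 3 cont bytes. acc=0x0
Byte[4]=AE: continuation. acc=(acc<<6)|0x2E=0x2E
Byte[5]=9B: continuation. acc=(acc<<6)|0x1B=0xB9B
Byte[6]=94: continuation. acc=(acc<<6)|0x14=0x2E6D4
Completed: cp=U+2E6D4 (starts at byte 3)
Byte[7]=EC: 3-byte lead, need 2 cont bytes. acc=0xC
Byte[8]=B5: continuation. acc=(acc<<6)|0x35=0x335
Byte[9]=A1: continuation. acc=(acc<<6)|0x21=0xCD61
Completed: cp=U+CD61 (starts at byte 7)
Byte[10]=D8: 2-byte lead, need 1 cont bytes. acc=0x18
Byte[11]=92: continuation. acc=(acc<<6)|0x12=0x612
Completed: cp=U+0612 (starts at byte 10)
Byte[12]=6B: 1-byte ASCII. cp=U+006B

Answer: U+0044 U+04F2 U+2E6D4 U+CD61 U+0612 U+006B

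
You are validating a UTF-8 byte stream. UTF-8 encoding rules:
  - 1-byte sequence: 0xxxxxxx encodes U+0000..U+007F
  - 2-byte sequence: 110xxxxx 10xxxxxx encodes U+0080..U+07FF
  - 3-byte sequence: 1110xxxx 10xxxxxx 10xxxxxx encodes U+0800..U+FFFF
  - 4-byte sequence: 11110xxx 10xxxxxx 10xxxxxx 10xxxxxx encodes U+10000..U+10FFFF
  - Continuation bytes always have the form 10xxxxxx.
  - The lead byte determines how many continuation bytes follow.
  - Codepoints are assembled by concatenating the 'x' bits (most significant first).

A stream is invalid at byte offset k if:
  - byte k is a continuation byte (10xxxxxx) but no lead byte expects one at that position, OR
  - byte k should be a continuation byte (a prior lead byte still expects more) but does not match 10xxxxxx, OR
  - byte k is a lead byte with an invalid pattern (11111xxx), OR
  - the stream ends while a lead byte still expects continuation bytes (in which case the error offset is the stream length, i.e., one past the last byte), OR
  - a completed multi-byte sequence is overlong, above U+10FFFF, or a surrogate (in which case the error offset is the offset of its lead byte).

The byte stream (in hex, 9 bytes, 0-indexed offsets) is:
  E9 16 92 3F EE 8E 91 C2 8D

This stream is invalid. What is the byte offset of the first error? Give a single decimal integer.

Answer: 1

Derivation:
Byte[0]=E9: 3-byte lead, need 2 cont bytes. acc=0x9
Byte[1]=16: expected 10xxxxxx continuation. INVALID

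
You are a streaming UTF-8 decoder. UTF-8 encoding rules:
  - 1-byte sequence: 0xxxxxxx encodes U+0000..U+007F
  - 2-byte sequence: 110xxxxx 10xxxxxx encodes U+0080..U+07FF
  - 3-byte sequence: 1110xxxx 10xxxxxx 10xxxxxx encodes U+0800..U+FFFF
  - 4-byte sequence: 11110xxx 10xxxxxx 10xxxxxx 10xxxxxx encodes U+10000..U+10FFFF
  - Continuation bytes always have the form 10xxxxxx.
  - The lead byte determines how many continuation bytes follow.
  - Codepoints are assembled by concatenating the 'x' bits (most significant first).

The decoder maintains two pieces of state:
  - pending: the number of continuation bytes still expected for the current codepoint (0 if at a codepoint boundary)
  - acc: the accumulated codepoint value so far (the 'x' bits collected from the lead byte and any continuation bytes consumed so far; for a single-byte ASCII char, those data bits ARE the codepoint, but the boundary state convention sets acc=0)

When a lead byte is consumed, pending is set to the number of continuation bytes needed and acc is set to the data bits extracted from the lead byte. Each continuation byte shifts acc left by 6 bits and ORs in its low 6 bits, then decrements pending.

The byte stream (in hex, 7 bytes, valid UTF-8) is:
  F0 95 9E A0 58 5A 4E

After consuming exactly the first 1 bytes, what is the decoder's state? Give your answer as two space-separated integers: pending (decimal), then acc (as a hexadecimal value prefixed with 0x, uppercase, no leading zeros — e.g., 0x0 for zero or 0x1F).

Byte[0]=F0: 4-byte lead. pending=3, acc=0x0

Answer: 3 0x0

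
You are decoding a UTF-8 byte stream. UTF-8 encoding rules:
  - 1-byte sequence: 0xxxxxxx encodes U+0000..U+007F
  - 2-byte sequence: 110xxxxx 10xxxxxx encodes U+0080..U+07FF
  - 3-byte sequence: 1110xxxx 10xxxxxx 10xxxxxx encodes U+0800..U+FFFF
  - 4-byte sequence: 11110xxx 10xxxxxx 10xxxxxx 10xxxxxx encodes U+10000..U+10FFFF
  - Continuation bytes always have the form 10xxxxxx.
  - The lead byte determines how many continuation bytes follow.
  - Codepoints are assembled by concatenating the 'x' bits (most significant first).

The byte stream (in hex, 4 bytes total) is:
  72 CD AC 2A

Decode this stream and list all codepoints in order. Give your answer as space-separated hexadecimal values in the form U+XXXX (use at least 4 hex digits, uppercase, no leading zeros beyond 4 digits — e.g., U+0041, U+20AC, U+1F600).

Byte[0]=72: 1-byte ASCII. cp=U+0072
Byte[1]=CD: 2-byte lead, need 1 cont bytes. acc=0xD
Byte[2]=AC: continuation. acc=(acc<<6)|0x2C=0x36C
Completed: cp=U+036C (starts at byte 1)
Byte[3]=2A: 1-byte ASCII. cp=U+002A

Answer: U+0072 U+036C U+002A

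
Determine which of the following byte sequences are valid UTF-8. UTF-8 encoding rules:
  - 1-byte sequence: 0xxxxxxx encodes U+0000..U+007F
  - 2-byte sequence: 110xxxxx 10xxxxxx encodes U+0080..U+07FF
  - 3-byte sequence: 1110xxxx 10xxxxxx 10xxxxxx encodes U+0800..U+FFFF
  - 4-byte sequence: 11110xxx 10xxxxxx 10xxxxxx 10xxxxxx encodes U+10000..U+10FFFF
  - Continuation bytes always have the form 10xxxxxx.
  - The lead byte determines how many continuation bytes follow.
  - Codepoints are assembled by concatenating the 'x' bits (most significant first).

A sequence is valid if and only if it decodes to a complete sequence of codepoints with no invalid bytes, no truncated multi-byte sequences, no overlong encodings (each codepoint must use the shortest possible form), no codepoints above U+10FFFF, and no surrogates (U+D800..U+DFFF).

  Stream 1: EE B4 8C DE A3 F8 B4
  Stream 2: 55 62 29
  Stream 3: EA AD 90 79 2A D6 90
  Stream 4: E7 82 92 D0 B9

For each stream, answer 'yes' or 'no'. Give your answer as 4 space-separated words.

Answer: no yes yes yes

Derivation:
Stream 1: error at byte offset 5. INVALID
Stream 2: decodes cleanly. VALID
Stream 3: decodes cleanly. VALID
Stream 4: decodes cleanly. VALID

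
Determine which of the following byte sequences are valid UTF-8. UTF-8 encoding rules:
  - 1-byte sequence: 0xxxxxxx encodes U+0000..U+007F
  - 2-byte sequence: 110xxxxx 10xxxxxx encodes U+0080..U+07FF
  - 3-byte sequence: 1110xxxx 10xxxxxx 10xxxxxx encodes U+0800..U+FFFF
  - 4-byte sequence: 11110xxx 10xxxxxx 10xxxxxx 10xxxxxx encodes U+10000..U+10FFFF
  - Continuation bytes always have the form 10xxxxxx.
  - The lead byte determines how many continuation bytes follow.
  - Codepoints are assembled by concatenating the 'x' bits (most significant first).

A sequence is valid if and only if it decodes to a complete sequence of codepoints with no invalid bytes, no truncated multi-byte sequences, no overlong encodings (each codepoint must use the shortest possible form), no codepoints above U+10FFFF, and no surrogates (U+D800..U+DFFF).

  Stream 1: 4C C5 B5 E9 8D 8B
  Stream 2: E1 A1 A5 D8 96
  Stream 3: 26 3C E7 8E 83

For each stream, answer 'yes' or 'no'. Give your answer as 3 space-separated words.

Stream 1: decodes cleanly. VALID
Stream 2: decodes cleanly. VALID
Stream 3: decodes cleanly. VALID

Answer: yes yes yes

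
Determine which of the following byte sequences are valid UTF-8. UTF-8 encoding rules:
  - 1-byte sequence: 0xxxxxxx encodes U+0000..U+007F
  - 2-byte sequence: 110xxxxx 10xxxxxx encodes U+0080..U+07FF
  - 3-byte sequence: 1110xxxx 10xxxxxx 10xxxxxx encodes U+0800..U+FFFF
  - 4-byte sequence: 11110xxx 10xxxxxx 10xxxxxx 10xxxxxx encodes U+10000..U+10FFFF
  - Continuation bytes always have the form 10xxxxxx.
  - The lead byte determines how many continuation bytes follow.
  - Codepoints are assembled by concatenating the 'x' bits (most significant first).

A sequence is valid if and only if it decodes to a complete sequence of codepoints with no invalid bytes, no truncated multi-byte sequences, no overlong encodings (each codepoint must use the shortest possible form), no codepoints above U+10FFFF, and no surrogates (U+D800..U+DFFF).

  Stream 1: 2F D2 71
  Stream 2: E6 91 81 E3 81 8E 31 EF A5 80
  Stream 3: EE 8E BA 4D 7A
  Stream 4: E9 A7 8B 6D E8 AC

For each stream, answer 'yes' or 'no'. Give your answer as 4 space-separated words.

Stream 1: error at byte offset 2. INVALID
Stream 2: decodes cleanly. VALID
Stream 3: decodes cleanly. VALID
Stream 4: error at byte offset 6. INVALID

Answer: no yes yes no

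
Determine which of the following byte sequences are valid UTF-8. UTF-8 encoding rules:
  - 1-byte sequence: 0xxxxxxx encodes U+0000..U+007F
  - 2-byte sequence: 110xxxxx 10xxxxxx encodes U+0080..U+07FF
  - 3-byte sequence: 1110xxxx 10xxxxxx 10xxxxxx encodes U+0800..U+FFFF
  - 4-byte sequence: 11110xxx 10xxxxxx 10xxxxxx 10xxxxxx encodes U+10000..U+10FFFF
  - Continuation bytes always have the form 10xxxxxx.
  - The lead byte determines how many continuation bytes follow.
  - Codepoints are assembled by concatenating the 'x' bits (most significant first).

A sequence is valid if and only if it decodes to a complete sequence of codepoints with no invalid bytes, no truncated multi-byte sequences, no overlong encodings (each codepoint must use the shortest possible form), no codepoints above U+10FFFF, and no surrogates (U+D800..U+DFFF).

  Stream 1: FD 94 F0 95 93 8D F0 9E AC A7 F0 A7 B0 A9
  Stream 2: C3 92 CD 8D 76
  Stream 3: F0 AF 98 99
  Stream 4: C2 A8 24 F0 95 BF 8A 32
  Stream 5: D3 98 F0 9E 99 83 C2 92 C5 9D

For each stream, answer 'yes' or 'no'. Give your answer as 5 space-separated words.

Answer: no yes yes yes yes

Derivation:
Stream 1: error at byte offset 0. INVALID
Stream 2: decodes cleanly. VALID
Stream 3: decodes cleanly. VALID
Stream 4: decodes cleanly. VALID
Stream 5: decodes cleanly. VALID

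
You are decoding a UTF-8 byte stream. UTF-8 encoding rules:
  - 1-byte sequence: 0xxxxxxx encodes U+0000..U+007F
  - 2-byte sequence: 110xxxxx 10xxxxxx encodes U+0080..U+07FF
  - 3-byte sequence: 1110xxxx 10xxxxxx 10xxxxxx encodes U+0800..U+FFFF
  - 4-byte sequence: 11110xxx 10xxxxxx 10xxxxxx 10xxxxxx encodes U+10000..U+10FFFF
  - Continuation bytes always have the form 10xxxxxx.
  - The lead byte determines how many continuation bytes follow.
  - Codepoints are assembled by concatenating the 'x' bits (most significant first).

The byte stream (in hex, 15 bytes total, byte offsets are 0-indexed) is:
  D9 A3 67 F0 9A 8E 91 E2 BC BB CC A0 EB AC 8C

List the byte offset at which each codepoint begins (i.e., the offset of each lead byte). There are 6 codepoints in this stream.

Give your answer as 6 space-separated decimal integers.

Answer: 0 2 3 7 10 12

Derivation:
Byte[0]=D9: 2-byte lead, need 1 cont bytes. acc=0x19
Byte[1]=A3: continuation. acc=(acc<<6)|0x23=0x663
Completed: cp=U+0663 (starts at byte 0)
Byte[2]=67: 1-byte ASCII. cp=U+0067
Byte[3]=F0: 4-byte lead, need 3 cont bytes. acc=0x0
Byte[4]=9A: continuation. acc=(acc<<6)|0x1A=0x1A
Byte[5]=8E: continuation. acc=(acc<<6)|0x0E=0x68E
Byte[6]=91: continuation. acc=(acc<<6)|0x11=0x1A391
Completed: cp=U+1A391 (starts at byte 3)
Byte[7]=E2: 3-byte lead, need 2 cont bytes. acc=0x2
Byte[8]=BC: continuation. acc=(acc<<6)|0x3C=0xBC
Byte[9]=BB: continuation. acc=(acc<<6)|0x3B=0x2F3B
Completed: cp=U+2F3B (starts at byte 7)
Byte[10]=CC: 2-byte lead, need 1 cont bytes. acc=0xC
Byte[11]=A0: continuation. acc=(acc<<6)|0x20=0x320
Completed: cp=U+0320 (starts at byte 10)
Byte[12]=EB: 3-byte lead, need 2 cont bytes. acc=0xB
Byte[13]=AC: continuation. acc=(acc<<6)|0x2C=0x2EC
Byte[14]=8C: continuation. acc=(acc<<6)|0x0C=0xBB0C
Completed: cp=U+BB0C (starts at byte 12)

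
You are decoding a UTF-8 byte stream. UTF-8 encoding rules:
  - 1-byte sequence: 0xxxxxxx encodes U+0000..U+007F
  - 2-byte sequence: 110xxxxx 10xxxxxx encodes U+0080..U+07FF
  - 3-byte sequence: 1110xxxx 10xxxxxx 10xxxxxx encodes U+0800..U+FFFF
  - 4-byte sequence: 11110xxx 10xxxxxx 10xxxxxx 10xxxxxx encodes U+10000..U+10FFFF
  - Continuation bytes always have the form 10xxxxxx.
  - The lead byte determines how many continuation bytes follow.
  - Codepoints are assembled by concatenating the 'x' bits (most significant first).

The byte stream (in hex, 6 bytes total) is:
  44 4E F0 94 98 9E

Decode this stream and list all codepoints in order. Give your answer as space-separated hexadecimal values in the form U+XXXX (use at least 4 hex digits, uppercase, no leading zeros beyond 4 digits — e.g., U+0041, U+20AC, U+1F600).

Answer: U+0044 U+004E U+1461E

Derivation:
Byte[0]=44: 1-byte ASCII. cp=U+0044
Byte[1]=4E: 1-byte ASCII. cp=U+004E
Byte[2]=F0: 4-byte lead, need 3 cont bytes. acc=0x0
Byte[3]=94: continuation. acc=(acc<<6)|0x14=0x14
Byte[4]=98: continuation. acc=(acc<<6)|0x18=0x518
Byte[5]=9E: continuation. acc=(acc<<6)|0x1E=0x1461E
Completed: cp=U+1461E (starts at byte 2)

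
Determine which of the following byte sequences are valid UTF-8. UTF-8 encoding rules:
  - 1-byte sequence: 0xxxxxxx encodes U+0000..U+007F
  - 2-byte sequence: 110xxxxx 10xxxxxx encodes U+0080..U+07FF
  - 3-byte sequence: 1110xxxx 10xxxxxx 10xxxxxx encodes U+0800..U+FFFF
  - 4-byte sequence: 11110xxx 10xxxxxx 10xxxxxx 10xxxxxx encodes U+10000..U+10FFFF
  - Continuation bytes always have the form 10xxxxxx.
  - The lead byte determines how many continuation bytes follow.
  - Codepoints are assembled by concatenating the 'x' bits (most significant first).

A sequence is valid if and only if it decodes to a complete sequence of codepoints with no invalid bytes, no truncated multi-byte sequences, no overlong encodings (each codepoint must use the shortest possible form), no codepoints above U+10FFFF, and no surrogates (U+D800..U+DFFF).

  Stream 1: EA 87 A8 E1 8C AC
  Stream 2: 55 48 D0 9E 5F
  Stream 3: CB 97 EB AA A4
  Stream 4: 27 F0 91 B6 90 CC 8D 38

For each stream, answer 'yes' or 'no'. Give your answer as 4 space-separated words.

Stream 1: decodes cleanly. VALID
Stream 2: decodes cleanly. VALID
Stream 3: decodes cleanly. VALID
Stream 4: decodes cleanly. VALID

Answer: yes yes yes yes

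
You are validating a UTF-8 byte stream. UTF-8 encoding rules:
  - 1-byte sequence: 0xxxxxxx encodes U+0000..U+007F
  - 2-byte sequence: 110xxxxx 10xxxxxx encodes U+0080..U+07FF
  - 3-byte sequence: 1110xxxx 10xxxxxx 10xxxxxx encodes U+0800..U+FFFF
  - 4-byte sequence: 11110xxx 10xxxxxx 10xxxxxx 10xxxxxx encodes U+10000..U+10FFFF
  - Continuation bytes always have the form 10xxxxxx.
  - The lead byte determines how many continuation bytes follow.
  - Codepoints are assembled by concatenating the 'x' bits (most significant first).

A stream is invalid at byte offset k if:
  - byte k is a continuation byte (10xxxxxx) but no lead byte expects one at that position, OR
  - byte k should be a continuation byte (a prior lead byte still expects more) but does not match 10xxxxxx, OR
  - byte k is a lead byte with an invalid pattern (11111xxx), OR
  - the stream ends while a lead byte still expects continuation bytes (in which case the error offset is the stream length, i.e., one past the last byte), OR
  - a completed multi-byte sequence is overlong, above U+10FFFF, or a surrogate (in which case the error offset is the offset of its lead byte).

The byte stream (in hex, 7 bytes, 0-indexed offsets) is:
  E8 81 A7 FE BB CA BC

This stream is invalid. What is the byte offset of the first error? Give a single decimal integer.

Byte[0]=E8: 3-byte lead, need 2 cont bytes. acc=0x8
Byte[1]=81: continuation. acc=(acc<<6)|0x01=0x201
Byte[2]=A7: continuation. acc=(acc<<6)|0x27=0x8067
Completed: cp=U+8067 (starts at byte 0)
Byte[3]=FE: INVALID lead byte (not 0xxx/110x/1110/11110)

Answer: 3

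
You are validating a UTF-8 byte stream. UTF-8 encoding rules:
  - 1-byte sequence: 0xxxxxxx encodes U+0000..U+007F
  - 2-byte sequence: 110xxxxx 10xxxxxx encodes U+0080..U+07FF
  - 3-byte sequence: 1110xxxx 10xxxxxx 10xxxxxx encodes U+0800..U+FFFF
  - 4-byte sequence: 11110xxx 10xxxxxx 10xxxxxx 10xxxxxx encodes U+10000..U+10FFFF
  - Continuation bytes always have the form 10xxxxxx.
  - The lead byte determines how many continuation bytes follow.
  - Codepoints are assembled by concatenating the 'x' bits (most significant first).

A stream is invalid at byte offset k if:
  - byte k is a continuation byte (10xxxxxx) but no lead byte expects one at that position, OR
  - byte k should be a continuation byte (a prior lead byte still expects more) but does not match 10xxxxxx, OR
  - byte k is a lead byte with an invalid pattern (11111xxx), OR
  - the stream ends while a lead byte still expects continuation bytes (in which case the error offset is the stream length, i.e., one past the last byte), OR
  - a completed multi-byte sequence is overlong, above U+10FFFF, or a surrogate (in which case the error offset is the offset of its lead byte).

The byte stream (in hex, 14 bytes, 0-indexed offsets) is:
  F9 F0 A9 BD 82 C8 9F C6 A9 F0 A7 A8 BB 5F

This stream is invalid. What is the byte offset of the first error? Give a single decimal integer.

Answer: 0

Derivation:
Byte[0]=F9: INVALID lead byte (not 0xxx/110x/1110/11110)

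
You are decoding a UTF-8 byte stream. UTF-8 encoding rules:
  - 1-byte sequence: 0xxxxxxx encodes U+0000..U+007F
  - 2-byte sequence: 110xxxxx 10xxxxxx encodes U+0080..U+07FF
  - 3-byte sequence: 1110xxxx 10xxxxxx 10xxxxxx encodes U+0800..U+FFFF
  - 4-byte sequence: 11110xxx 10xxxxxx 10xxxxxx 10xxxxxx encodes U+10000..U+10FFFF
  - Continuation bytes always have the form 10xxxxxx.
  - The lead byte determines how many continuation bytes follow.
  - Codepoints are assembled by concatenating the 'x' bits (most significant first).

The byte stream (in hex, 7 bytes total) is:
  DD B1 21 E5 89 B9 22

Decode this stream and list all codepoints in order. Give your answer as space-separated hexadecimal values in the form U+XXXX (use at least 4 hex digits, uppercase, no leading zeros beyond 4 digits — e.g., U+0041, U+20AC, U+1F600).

Answer: U+0771 U+0021 U+5279 U+0022

Derivation:
Byte[0]=DD: 2-byte lead, need 1 cont bytes. acc=0x1D
Byte[1]=B1: continuation. acc=(acc<<6)|0x31=0x771
Completed: cp=U+0771 (starts at byte 0)
Byte[2]=21: 1-byte ASCII. cp=U+0021
Byte[3]=E5: 3-byte lead, need 2 cont bytes. acc=0x5
Byte[4]=89: continuation. acc=(acc<<6)|0x09=0x149
Byte[5]=B9: continuation. acc=(acc<<6)|0x39=0x5279
Completed: cp=U+5279 (starts at byte 3)
Byte[6]=22: 1-byte ASCII. cp=U+0022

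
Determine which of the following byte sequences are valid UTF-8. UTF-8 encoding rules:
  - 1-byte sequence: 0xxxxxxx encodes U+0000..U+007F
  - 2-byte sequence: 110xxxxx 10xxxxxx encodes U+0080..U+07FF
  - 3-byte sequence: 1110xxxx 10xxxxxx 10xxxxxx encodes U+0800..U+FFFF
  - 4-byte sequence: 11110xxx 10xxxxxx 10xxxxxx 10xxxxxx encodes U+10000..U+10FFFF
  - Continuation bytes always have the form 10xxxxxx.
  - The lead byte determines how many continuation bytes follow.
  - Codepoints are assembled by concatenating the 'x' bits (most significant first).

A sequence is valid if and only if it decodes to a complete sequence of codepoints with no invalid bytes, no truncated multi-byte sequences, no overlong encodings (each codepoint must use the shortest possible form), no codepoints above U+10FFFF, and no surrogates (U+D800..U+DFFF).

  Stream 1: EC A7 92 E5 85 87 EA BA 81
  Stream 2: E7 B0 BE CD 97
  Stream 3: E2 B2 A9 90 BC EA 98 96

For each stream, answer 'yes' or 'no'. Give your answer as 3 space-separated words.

Answer: yes yes no

Derivation:
Stream 1: decodes cleanly. VALID
Stream 2: decodes cleanly. VALID
Stream 3: error at byte offset 3. INVALID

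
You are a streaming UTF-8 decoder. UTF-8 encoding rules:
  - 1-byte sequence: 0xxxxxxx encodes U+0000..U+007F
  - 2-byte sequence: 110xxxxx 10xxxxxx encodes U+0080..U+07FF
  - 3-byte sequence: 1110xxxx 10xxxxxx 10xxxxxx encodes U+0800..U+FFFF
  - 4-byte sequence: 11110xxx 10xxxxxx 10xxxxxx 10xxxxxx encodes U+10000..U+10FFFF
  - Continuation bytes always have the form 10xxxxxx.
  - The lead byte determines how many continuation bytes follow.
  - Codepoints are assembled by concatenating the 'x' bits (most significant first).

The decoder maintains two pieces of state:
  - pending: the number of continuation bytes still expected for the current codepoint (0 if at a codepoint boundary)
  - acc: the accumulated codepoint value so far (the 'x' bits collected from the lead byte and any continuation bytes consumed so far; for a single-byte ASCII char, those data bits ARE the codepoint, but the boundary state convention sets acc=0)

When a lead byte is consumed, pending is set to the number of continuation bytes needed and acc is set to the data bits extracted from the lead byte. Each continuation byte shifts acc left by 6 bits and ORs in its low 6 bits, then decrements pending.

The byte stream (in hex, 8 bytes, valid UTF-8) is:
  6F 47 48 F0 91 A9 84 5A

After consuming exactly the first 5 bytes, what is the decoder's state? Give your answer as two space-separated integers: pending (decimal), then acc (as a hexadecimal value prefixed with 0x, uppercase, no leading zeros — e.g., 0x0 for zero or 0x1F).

Byte[0]=6F: 1-byte. pending=0, acc=0x0
Byte[1]=47: 1-byte. pending=0, acc=0x0
Byte[2]=48: 1-byte. pending=0, acc=0x0
Byte[3]=F0: 4-byte lead. pending=3, acc=0x0
Byte[4]=91: continuation. acc=(acc<<6)|0x11=0x11, pending=2

Answer: 2 0x11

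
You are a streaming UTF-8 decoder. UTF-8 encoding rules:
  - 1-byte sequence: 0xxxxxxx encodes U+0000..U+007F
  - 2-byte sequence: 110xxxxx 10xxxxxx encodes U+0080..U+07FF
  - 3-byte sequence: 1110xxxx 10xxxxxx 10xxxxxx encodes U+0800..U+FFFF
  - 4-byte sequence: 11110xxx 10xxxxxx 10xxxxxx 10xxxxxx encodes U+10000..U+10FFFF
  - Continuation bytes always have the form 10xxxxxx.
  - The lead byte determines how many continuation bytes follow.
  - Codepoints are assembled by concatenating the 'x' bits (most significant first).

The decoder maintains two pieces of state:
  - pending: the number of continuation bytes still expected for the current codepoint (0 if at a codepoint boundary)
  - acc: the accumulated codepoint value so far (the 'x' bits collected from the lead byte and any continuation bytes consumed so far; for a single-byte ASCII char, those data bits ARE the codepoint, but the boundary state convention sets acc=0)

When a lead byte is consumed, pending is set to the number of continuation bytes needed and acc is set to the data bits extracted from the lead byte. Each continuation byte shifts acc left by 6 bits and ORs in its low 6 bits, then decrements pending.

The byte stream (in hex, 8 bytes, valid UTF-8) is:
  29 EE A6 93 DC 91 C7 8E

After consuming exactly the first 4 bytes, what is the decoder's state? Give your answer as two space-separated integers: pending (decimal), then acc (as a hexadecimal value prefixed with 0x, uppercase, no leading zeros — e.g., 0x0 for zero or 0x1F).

Byte[0]=29: 1-byte. pending=0, acc=0x0
Byte[1]=EE: 3-byte lead. pending=2, acc=0xE
Byte[2]=A6: continuation. acc=(acc<<6)|0x26=0x3A6, pending=1
Byte[3]=93: continuation. acc=(acc<<6)|0x13=0xE993, pending=0

Answer: 0 0xE993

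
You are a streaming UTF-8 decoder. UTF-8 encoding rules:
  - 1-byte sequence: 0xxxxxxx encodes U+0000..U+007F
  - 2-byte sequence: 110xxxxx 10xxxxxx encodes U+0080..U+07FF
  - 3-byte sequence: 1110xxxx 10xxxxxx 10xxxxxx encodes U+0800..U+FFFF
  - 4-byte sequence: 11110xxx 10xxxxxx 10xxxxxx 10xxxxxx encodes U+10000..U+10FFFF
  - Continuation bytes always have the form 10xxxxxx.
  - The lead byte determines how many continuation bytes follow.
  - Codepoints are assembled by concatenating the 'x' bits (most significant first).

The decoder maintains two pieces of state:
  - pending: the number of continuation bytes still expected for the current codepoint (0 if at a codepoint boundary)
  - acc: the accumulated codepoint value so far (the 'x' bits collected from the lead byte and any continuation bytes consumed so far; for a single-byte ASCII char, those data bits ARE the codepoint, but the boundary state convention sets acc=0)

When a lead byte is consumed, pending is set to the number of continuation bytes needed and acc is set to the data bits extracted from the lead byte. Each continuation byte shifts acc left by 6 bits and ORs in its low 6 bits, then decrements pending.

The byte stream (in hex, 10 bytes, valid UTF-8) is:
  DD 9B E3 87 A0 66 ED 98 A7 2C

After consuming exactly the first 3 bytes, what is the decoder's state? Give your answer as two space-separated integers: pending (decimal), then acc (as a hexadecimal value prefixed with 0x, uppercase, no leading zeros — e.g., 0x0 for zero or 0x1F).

Byte[0]=DD: 2-byte lead. pending=1, acc=0x1D
Byte[1]=9B: continuation. acc=(acc<<6)|0x1B=0x75B, pending=0
Byte[2]=E3: 3-byte lead. pending=2, acc=0x3

Answer: 2 0x3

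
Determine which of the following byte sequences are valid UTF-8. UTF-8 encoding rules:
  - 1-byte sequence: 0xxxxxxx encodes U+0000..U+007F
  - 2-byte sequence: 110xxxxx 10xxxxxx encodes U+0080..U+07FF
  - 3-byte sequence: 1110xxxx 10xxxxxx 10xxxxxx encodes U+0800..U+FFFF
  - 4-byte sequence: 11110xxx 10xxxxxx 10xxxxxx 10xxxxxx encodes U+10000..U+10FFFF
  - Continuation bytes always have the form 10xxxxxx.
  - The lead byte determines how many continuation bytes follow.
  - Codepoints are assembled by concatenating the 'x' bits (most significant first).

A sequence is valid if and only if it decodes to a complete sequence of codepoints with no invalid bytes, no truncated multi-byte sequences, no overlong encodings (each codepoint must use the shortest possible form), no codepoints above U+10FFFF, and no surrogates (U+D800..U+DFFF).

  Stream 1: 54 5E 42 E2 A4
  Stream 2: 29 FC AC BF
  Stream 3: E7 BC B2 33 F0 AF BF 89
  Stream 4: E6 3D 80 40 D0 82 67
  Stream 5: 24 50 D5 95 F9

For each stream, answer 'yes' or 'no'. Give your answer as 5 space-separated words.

Stream 1: error at byte offset 5. INVALID
Stream 2: error at byte offset 1. INVALID
Stream 3: decodes cleanly. VALID
Stream 4: error at byte offset 1. INVALID
Stream 5: error at byte offset 4. INVALID

Answer: no no yes no no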